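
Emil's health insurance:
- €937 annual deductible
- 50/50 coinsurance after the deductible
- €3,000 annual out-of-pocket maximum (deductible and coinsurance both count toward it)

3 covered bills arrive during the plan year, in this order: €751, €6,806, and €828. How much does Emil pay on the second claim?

€2,249

Bill 1, €751: entire amount goes to the deductible. Patient pays €751; OOP now €751.
Bill 2, €6,806: €186 finishes the deductible; €6,620 goes to coinsurance; 50% of €6,620 = €3,310. Together that's €186 + €3,310 = €3,496. OOP would hit €4,247 > €3,000, so the cap limits the patient to €3,000 − €751 = €2,249.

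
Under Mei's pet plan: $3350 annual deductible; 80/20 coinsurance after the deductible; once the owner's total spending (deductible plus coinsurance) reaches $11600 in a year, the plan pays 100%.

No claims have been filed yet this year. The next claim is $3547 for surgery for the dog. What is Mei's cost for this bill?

$3389.40

The full $3350 deductible is still open; $3350 of this bill applies to it.
After the $3350 deductible portion, $3547 − $3350 = $197 is subject to coinsurance.
20% of $197 = $39.40 falls to the owner.
Owner responsibility before any cap: $3350 + $39.40 = $3389.40.
Year-to-date out-of-pocket becomes $0 + $3389.40 = $3389.40, still under the $11600 maximum, so no cap applies.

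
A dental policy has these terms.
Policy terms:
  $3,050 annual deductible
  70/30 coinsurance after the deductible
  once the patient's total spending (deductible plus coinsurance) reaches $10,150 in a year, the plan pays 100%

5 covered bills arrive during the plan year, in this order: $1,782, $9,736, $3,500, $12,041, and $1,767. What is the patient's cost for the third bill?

#1 ($1,782): entire amount goes to the deductible. Cost to patient: $1,782. OOP to date $1,782.
#2 ($9,736): $1,268 to deductible, leaving $8,468; 30% of $8,468 = $2,540.40. Patient pays $3,808.40; OOP now $5,590.40.
#3 ($3,500): deductible met; 30% of $3,500 = $1,050. Patient owes $1,050 (running OOP $6,640.40).

$1,050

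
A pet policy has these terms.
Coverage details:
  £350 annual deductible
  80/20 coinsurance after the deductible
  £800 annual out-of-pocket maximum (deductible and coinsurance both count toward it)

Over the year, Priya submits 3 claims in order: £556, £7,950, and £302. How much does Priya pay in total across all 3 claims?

Claim 1 (£556): £350 to deductible, leaving £206; 20% of £206 = £41.20. Owner pays £391.20; OOP now £391.20.
Claim 2 (£7,950): 20% coinsurance on £7,950 = £1,590. OOP would hit £1,981.20 > £800, so the cap limits the owner to £800 − £391.20 = £408.80.
Claim 3 (£302): deductible already satisfied, so owner's share is 20% × £302 = £60.40. OOP would hit £860.40 > £800, so the cap limits the owner to £800 − £800 = £0.
Total paid by the owner: £391.20 + £408.80 + £0 = £800.

£800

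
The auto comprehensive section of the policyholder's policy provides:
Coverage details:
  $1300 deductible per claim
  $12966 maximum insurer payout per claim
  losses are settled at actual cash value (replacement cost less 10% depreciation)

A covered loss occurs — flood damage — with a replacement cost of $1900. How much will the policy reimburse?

$410

Actual cash value after 10% depreciation: $1900 × 90% = $1710.
Less the $1300 deductible: $1710 − $1300 = $410.
$410 is within the $12966 limit, so the insurer pays $410.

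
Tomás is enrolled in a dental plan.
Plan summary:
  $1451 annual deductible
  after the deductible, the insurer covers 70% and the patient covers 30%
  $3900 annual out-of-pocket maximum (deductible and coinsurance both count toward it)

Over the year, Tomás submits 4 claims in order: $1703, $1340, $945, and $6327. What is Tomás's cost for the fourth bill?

$1687.90

#1 ($1703): $1451 finishes the deductible; $252 goes to coinsurance; 30% of $252 = $75.60. Patient owes $1526.60 (running OOP $1526.60).
#2 ($1340): deductible already satisfied, so patient's share is 30% × $1340 = $402. Patient owes $402 (running OOP $1928.60).
#3 ($945): deductible already satisfied, so patient's share is 30% × $945 = $283.50. Cost to patient: $283.50. OOP to date $2212.10.
#4 ($6327): 30% coinsurance on $6327 = $1898.10. That would push OOP to $4110.20, over the $3900 cap, so patient pays $3900 − $2212.10 = $1687.90.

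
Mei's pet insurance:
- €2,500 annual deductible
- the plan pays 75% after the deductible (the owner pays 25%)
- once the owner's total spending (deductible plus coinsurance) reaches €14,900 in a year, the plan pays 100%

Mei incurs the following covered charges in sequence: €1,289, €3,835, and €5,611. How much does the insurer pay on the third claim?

€4,208.25

#1 (€1,289): fully absorbed by the deductible. Owner owes €1,289 (running OOP €1,289). Insurer: €1,289 − €1,289 = €0.
#2 (€3,835): €1,211 to deductible, leaving €2,624; owner's 25% is €656. Cost to owner: €1,867. OOP to date €3,156. Plan pays €3,835 − €1,867 = €1,968.
#3 (€5,611): deductible met; 25% of €5,611 = €1,402.75. Owner owes €1,402.75 (running OOP €4,558.75). Insurer: €5,611 − €1,402.75 = €4,208.25.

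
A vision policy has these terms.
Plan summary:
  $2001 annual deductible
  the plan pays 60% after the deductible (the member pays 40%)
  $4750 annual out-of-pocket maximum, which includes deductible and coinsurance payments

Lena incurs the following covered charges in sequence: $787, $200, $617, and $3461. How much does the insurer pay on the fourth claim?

Claim 1 — $787: fully absorbed by the deductible. Member pays $787; OOP now $787. Insurer: $787 − $787 = $0.
Claim 2 — $200: all of it applies to the deductible. Member pays $200; OOP now $987. Plan pays $200 − $200 = $0.
Claim 3 — $617: fully absorbed by the deductible. Member owes $617 (running OOP $1604). Insurer: $617 − $617 = $0.
Claim 4 — $3461: $397 finishes the deductible; $3064 goes to coinsurance; 40% of $3064 = $1225.60. Cost to member: $1622.60. OOP to date $3226.60. Insurer: $3461 − $1622.60 = $1838.40.

$1838.40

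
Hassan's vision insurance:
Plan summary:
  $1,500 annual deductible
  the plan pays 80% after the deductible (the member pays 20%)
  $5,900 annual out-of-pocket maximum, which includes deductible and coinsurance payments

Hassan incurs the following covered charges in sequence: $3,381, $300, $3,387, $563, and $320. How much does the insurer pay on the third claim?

Claim 1 — $3,381: $1,500 to deductible, leaving $1,881; coinsurance $1,881 × 20% = $376.20. Member pays $1,876.20; OOP now $1,876.20. Insurer: $3,381 − $1,876.20 = $1,504.80.
Claim 2 — $300: deductible already satisfied, so member's share is 20% × $300 = $60. Cost to member: $60. OOP to date $1,936.20. Plan pays $300 − $60 = $240.
Claim 3 — $3,387: deductible met; 20% of $3,387 = $677.40. Member pays $677.40; OOP now $2,613.60. Plan pays $3,387 − $677.40 = $2,709.60.

$2,709.60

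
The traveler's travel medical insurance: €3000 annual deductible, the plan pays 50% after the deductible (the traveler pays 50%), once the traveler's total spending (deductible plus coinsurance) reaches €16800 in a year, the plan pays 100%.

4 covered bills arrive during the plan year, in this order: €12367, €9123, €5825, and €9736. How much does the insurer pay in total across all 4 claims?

€20251

Claim 1 — €12367: deductible takes €3000, €9367 remains; 50% of €9367 = €4683.50. Cost to traveler: €7683.50. OOP to date €7683.50. Insurer: €12367 − €7683.50 = €4683.50.
Claim 2 — €9123: deductible met; 50% of €9123 = €4561.50. Traveler pays €4561.50; OOP now €12245. Plan pays €9123 − €4561.50 = €4561.50.
Claim 3 — €5825: 50% coinsurance on €5825 = €2912.50. Traveler pays €2912.50; OOP now €15157.50. Plan pays €5825 − €2912.50 = €2912.50.
Claim 4 — €9736: deductible met; 50% of €9736 = €4868. Adding that to €15157.50 gives €20025.50, past the €16800 cap; traveler pays only €16800 − €15157.50 = €1642.50. Plan pays €9736 − €1642.50 = €8093.50.
Insurer total: €4683.50 + €4561.50 + €2912.50 + €8093.50 = €20251.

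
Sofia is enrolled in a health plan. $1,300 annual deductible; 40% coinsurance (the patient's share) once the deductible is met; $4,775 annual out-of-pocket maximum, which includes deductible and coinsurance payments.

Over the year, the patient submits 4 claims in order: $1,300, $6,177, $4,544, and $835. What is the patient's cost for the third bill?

$1,004.20

#1 ($1,300): entire amount goes to the deductible. Cost to patient: $1,300. OOP to date $1,300.
#2 ($6,177): deductible already satisfied, so patient's share is 40% × $6,177 = $2,470.80. Patient owes $2,470.80 (running OOP $3,770.80).
#3 ($4,544): deductible met; 40% of $4,544 = $1,817.60. That would push OOP to $5,588.40, over the $4,775 cap, so patient pays $4,775 − $3,770.80 = $1,004.20.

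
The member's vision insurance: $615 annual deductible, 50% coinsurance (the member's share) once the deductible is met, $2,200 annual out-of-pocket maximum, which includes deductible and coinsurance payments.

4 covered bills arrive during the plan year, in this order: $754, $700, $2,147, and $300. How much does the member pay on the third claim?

Bill 1, $754: $615 to deductible, leaving $139; 50% of $139 = $69.50. Member pays $684.50; OOP now $684.50.
Bill 2, $700: deductible already satisfied, so member's share is 50% × $700 = $350. Member pays $350; OOP now $1,034.50.
Bill 3, $2,147: deductible met; 50% of $2,147 = $1,073.50. Member owes $1,073.50 (running OOP $2,108).

$1,073.50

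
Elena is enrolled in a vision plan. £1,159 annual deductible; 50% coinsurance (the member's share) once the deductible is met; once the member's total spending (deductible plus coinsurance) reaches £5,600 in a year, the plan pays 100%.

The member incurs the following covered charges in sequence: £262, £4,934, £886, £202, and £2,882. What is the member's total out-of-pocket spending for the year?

£5,162.50

Bill 1, £262: fully absorbed by the deductible. Cost to member: £262. OOP to date £262.
Bill 2, £4,934: £897 finishes the deductible; £4,037 goes to coinsurance; coinsurance £4,037 × 50% = £2,018.50. Cost to member: £2,915.50. OOP to date £3,177.50.
Bill 3, £886: 50% coinsurance on £886 = £443. Member pays £443; OOP now £3,620.50.
Bill 4, £202: deductible met; 50% of £202 = £101. Cost to member: £101. OOP to date £3,721.50.
Bill 5, £2,882: deductible already satisfied, so member's share is 50% × £2,882 = £1,441. Member pays £1,441; OOP now £5,162.50.
Total paid by the member: £262 + £2,915.50 + £443 + £101 + £1,441 = £5,162.50.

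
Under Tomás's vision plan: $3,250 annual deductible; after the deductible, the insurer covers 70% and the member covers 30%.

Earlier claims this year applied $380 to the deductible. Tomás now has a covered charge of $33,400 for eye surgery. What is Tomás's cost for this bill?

$12,029

$380 of the $3,250 deductible is already met, leaving $2,870.
That leaves $33,400 − $2,870 = $30,530 for coinsurance.
Coinsurance: $30,530 × 30% = $9,159.
That puts the member's cost at $2,870 + $9,159 = $12,029.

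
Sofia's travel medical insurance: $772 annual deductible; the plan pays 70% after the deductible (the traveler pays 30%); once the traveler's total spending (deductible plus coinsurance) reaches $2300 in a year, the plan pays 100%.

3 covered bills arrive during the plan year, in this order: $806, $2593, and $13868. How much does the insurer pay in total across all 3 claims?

Claim 1 — $806: deductible takes $772, $34 remains; 30% of $34 = $10.20. Traveler owes $782.20 (running OOP $782.20). Plan pays $806 − $782.20 = $23.80.
Claim 2 — $2593: 30% coinsurance on $2593 = $777.90. Traveler pays $777.90; OOP now $1560.10. Insurer: $2593 − $777.90 = $1815.10.
Claim 3 — $13868: deductible already satisfied, so traveler's share is 30% × $13868 = $4160.40. Adding that to $1560.10 gives $5720.50, past the $2300 cap; traveler pays only $2300 − $1560.10 = $739.90. Plan pays $13868 − $739.90 = $13128.10.
Insurer total = bills − traveler's total = $17267 − $2300 = $14967.

$14967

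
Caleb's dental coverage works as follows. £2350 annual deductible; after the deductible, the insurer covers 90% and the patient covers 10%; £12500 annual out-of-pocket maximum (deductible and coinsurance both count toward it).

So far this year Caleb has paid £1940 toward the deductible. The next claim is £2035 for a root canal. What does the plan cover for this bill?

£1462.50

£1940 of the £2350 deductible is already met, leaving £410.
After the £410 deductible portion, £2035 − £410 = £1625 is subject to coinsurance.
10% of £1625 = £162.50 falls to the patient.
Patient responsibility before any cap: £410 + £162.50 = £572.50.
Year-to-date out-of-pocket becomes £1940 + £572.50 = £2512.50, still under the £12500 maximum, so no cap applies.
Insurer pays the balance: £2035 − £572.50 = £1462.50.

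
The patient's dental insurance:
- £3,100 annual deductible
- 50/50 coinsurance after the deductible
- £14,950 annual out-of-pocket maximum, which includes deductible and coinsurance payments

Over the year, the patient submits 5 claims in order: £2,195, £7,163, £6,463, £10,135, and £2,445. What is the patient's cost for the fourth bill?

£5,067.50

Bill 1, £2,195: fully absorbed by the deductible. Cost to patient: £2,195. OOP to date £2,195.
Bill 2, £7,163: £905 finishes the deductible; £6,258 goes to coinsurance; 50% of £6,258 = £3,129. Cost to patient: £4,034. OOP to date £6,229.
Bill 3, £6,463: deductible already satisfied, so patient's share is 50% × £6,463 = £3,231.50. Patient owes £3,231.50 (running OOP £9,460.50).
Bill 4, £10,135: deductible met; 50% of £10,135 = £5,067.50. Patient pays £5,067.50; OOP now £14,528.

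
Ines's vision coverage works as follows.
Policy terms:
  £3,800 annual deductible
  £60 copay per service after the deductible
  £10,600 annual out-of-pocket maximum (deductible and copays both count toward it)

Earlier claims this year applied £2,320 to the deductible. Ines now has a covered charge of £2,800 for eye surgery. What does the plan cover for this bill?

Remaining deductible: £3,800 − £2,320 = £1,480.
After the £1,480 deductible portion, £2,800 − £1,480 = £1,320 is subject to the copay.
Copay on this service: £60.
That puts the member's cost at £1,480 + £60 = £1,540 before any cap.
Year-to-date out-of-pocket becomes £2,320 + £1,540 = £3,860, still under the £10,600 maximum, so no cap applies.
The plan picks up £2,800 − £1,540 = £1,260.

£1,260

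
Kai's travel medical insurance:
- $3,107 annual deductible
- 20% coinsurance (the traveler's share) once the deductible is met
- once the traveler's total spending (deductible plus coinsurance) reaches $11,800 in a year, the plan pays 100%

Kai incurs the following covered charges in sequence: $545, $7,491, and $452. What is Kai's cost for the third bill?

Claim 1 ($545): entire amount goes to the deductible. Cost to traveler: $545. OOP to date $545.
Claim 2 ($7,491): deductible takes $2,562, $4,929 remains; 20% of $4,929 = $985.80. Traveler owes $3,547.80 (running OOP $4,092.80).
Claim 3 ($452): 20% coinsurance on $452 = $90.40. Cost to traveler: $90.40. OOP to date $4,183.20.

$90.40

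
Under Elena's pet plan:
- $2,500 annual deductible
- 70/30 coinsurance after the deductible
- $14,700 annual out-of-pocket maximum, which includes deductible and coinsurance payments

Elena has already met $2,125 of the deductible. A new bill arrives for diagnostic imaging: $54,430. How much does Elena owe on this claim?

$12,575

Deductible still to meet: $2,500 − $2,125 = $375.
After the $375 deductible portion, $54,430 − $375 = $54,055 is subject to coinsurance.
Coinsurance: $54,055 × 30% = $16,216.50.
That puts the owner's cost at $375 + $16,216.50 = $16,591.50 before any cap.
Year-to-date out-of-pocket would reach $2,125 + $16,591.50 = $18,716.50, above the $14,700 maximum, so the owner pays only $14,700 − $2,125 = $12,575.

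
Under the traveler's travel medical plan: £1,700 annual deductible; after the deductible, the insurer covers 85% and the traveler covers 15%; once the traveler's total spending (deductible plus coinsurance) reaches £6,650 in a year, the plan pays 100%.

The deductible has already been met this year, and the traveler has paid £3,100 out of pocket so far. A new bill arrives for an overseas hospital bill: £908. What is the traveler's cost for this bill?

£136.20

With the deductible met, the entire £908 is subject to coinsurance.
Coinsurance: £908 × 15% = £136.20.
Cumulative spending £3,100 + £136.20 = £3,236.20 stays under the £6,650 maximum.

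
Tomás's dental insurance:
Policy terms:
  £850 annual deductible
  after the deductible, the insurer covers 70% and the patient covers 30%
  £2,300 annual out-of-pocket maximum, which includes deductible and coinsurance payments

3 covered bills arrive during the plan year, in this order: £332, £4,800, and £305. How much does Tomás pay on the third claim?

Claim 1 — £332: all of it applies to the deductible. Cost to patient: £332. OOP to date £332.
Claim 2 — £4,800: deductible takes £518, £4,282 remains; coinsurance £4,282 × 30% = £1,284.60. Patient owes £1,802.60 (running OOP £2,134.60).
Claim 3 — £305: deductible met; 30% of £305 = £91.50. Cost to patient: £91.50. OOP to date £2,226.10.

£91.50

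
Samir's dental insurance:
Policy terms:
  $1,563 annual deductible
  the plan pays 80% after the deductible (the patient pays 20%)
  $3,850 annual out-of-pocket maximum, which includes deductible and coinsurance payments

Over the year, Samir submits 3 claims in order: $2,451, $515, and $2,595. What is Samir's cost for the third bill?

Claim 1 — $2,451: $1,563 finishes the deductible; $888 goes to coinsurance; coinsurance $888 × 20% = $177.60. Patient owes $1,740.60 (running OOP $1,740.60).
Claim 2 — $515: 20% coinsurance on $515 = $103. Patient pays $103; OOP now $1,843.60.
Claim 3 — $2,595: deductible already satisfied, so patient's share is 20% × $2,595 = $519. Cost to patient: $519. OOP to date $2,362.60.

$519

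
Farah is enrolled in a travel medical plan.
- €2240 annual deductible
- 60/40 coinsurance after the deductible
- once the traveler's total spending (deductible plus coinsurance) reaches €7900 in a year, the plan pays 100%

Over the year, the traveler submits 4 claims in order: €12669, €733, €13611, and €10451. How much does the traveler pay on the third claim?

€1195.20

Claim 1 (€12669): deductible takes €2240, €10429 remains; 40% of €10429 = €4171.60. Traveler owes €6411.60 (running OOP €6411.60).
Claim 2 (€733): deductible met; 40% of €733 = €293.20. Traveler pays €293.20; OOP now €6704.80.
Claim 3 (€13611): 40% coinsurance on €13611 = €5444.40. That would push OOP to €12149.20, over the €7900 cap, so traveler pays €7900 − €6704.80 = €1195.20.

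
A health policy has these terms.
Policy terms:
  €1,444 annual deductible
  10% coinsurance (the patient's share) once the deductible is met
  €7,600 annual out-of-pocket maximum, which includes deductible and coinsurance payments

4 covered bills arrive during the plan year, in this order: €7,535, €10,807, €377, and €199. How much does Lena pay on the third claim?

€37.70

Claim 1 — €7,535: €1,444 finishes the deductible; €6,091 goes to coinsurance; patient's 10% is €609.10. Patient pays €2,053.10; OOP now €2,053.10.
Claim 2 — €10,807: deductible met; 10% of €10,807 = €1,080.70. Cost to patient: €1,080.70. OOP to date €3,133.80.
Claim 3 — €377: deductible met; 10% of €377 = €37.70. Patient owes €37.70 (running OOP €3,171.50).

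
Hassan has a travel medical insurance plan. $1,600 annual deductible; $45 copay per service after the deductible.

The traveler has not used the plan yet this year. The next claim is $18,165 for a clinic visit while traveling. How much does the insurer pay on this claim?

The full $1,600 deductible is still open; $1,600 of this bill applies to it.
After the $1,600 deductible portion, $18,165 − $1,600 = $16,565 is subject to the copay.
Copay on this service: $45.
Traveler responsibility: $1,600 + $45 = $1,645.
The plan picks up $18,165 − $1,645 = $16,520.

$16,520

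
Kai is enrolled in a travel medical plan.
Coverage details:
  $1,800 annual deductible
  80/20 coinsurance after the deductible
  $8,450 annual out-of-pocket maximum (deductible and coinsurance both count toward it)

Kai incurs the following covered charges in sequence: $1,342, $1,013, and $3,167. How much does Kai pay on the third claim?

#1 ($1,342): fully absorbed by the deductible. Traveler pays $1,342; OOP now $1,342.
#2 ($1,013): deductible takes $458, $555 remains; traveler's 20% is $111. Cost to traveler: $569. OOP to date $1,911.
#3 ($3,167): 20% coinsurance on $3,167 = $633.40. Cost to traveler: $633.40. OOP to date $2,544.40.

$633.40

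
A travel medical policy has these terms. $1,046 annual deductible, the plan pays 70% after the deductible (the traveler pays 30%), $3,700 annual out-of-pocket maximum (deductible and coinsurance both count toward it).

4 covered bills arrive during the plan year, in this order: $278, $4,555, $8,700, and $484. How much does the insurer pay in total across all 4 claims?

$10,317

Claim 1 — $278: fully absorbed by the deductible. Cost to traveler: $278. OOP to date $278. Insurer: $278 − $278 = $0.
Claim 2 — $4,555: $768 finishes the deductible; $3,787 goes to coinsurance; 30% of $3,787 = $1,136.10. Cost to traveler: $1,904.10. OOP to date $2,182.10. Plan pays $4,555 − $1,904.10 = $2,650.90.
Claim 3 — $8,700: deductible met; 30% of $8,700 = $2,610. OOP would hit $4,792.10 > $3,700, so the cap limits the traveler to $3,700 − $2,182.10 = $1,517.90. Insurer: $8,700 − $1,517.90 = $7,182.10.
Claim 4 — $484: deductible already satisfied, so traveler's share is 30% × $484 = $145.20. OOP would hit $3,845.20 > $3,700, so the cap limits the traveler to $3,700 − $3,700 = $0. Insurer: $484 − $0 = $484.
Insurer total = bills − traveler's total = $14,017 − $3,700 = $10,317.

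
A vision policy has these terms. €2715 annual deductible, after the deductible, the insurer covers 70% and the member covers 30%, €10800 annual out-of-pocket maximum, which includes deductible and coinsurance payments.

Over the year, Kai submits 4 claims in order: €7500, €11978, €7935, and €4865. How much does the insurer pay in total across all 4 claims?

€21478

Claim 1 (€7500): deductible takes €2715, €4785 remains; 30% of €4785 = €1435.50. Cost to member: €4150.50. OOP to date €4150.50. Plan pays €7500 − €4150.50 = €3349.50.
Claim 2 (€11978): deductible already satisfied, so member's share is 30% × €11978 = €3593.40. Member owes €3593.40 (running OOP €7743.90). Insurer: €11978 − €3593.40 = €8384.60.
Claim 3 (€7935): deductible met; 30% of €7935 = €2380.50. Member owes €2380.50 (running OOP €10124.40). Plan pays €7935 − €2380.50 = €5554.50.
Claim 4 (€4865): 30% coinsurance on €4865 = €1459.50. That would push OOP to €11583.90, over the €10800 cap, so member pays €10800 − €10124.40 = €675.60. Insurer: €4865 − €675.60 = €4189.40.
Insurer total = bills − member's total = €32278 − €10800 = €21478.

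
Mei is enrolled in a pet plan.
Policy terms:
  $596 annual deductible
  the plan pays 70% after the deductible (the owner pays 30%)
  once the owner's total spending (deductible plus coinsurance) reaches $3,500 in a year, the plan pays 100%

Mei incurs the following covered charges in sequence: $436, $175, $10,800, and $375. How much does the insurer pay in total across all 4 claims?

$8,286

Claim 1 — $436: fully absorbed by the deductible. Owner pays $436; OOP now $436. Insurer: $436 − $436 = $0.
Claim 2 — $175: $160 finishes the deductible; $15 goes to coinsurance; coinsurance $15 × 30% = $4.50. Owner pays $164.50; OOP now $600.50. Insurer: $175 − $164.50 = $10.50.
Claim 3 — $10,800: deductible already satisfied, so owner's share is 30% × $10,800 = $3,240. Adding that to $600.50 gives $3,840.50, past the $3,500 cap; owner pays only $3,500 − $600.50 = $2,899.50. Insurer: $10,800 − $2,899.50 = $7,900.50.
Claim 4 — $375: deductible met; 30% of $375 = $112.50. OOP would hit $3,612.50 > $3,500, so the cap limits the owner to $3,500 − $3,500 = $0. Plan pays $375 − $0 = $375.
Insurer total: $0 + $10.50 + $7,900.50 + $375 = $8,286.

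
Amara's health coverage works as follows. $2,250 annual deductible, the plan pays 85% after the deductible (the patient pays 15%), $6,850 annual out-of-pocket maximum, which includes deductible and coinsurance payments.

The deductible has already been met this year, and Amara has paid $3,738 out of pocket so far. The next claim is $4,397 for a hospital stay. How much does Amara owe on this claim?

$659.55

The deductible is already satisfied, so the full bill goes to coinsurance.
15% of $4,397 = $659.55 falls to the patient.
Cumulative spending $3,738 + $659.55 = $4,397.55 stays under the $6,850 maximum.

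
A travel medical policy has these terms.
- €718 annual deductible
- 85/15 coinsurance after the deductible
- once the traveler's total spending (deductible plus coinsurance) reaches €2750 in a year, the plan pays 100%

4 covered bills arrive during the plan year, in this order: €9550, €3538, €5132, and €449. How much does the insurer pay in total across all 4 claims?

#1 (€9550): deductible takes €718, €8832 remains; coinsurance €8832 × 15% = €1324.80. Traveler pays €2042.80; OOP now €2042.80. Insurer: €9550 − €2042.80 = €7507.20.
#2 (€3538): deductible met; 15% of €3538 = €530.70. Cost to traveler: €530.70. OOP to date €2573.50. Plan pays €3538 − €530.70 = €3007.30.
#3 (€5132): deductible met; 15% of €5132 = €769.80. That would push OOP to €3343.30, over the €2750 cap, so traveler pays €2750 − €2573.50 = €176.50. Plan pays €5132 − €176.50 = €4955.50.
#4 (€449): deductible met; 15% of €449 = €67.35. That would push OOP to €2817.35, over the €2750 cap, so traveler pays €2750 − €2750 = €0. Plan pays €449 − €0 = €449.
Insurer total = bills − traveler's total = €18669 − €2750 = €15919.

€15919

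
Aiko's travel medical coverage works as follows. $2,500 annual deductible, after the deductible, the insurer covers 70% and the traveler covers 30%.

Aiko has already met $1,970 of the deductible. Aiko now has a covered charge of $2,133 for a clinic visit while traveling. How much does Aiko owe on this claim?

Remaining deductible: $2,500 − $1,970 = $530.
The remaining $1,603 (= $2,133 − $530) moves to coinsurance.
30% of $1,603 = $480.90 falls to the traveler.
So the traveler owes $530 + $480.90 = $1,010.90.

$1,010.90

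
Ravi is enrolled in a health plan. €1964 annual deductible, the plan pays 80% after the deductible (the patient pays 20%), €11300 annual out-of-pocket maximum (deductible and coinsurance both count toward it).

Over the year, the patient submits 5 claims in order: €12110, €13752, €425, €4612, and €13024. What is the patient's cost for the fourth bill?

€922.40

Bill 1, €12110: €1964 to deductible, leaving €10146; 20% of €10146 = €2029.20. Patient pays €3993.20; OOP now €3993.20.
Bill 2, €13752: deductible met; 20% of €13752 = €2750.40. Patient pays €2750.40; OOP now €6743.60.
Bill 3, €425: deductible met; 20% of €425 = €85. Patient owes €85 (running OOP €6828.60).
Bill 4, €4612: deductible already satisfied, so patient's share is 20% × €4612 = €922.40. Patient owes €922.40 (running OOP €7751).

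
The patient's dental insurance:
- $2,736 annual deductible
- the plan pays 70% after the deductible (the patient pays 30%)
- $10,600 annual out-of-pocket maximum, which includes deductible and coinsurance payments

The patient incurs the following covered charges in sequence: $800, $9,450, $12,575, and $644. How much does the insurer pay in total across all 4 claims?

$14,513.10

Bill 1, $800: all of it applies to the deductible. Cost to patient: $800. OOP to date $800. Plan pays $800 − $800 = $0.
Bill 2, $9,450: deductible takes $1,936, $7,514 remains; coinsurance $7,514 × 30% = $2,254.20. Patient owes $4,190.20 (running OOP $4,990.20). Insurer: $9,450 − $4,190.20 = $5,259.80.
Bill 3, $12,575: 30% coinsurance on $12,575 = $3,772.50. Patient owes $3,772.50 (running OOP $8,762.70). Plan pays $12,575 − $3,772.50 = $8,802.50.
Bill 4, $644: 30% coinsurance on $644 = $193.20. Patient owes $193.20 (running OOP $8,955.90). Insurer: $644 − $193.20 = $450.80.
Insurer total = bills − patient's total = $23,469 − $8,955.90 = $14,513.10.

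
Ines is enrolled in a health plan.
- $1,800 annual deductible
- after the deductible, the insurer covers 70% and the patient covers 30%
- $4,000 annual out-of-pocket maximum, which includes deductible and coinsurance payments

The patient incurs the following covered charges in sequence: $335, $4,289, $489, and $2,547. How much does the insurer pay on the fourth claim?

Claim 1 — $335: entire amount goes to the deductible. Patient pays $335; OOP now $335. Plan pays $335 − $335 = $0.
Claim 2 — $4,289: $1,465 to deductible, leaving $2,824; patient's 30% is $847.20. Cost to patient: $2,312.20. OOP to date $2,647.20. Plan pays $4,289 − $2,312.20 = $1,976.80.
Claim 3 — $489: deductible met; 30% of $489 = $146.70. Patient pays $146.70; OOP now $2,793.90. Insurer: $489 − $146.70 = $342.30.
Claim 4 — $2,547: deductible met; 30% of $2,547 = $764.10. Patient pays $764.10; OOP now $3,558. Plan pays $2,547 − $764.10 = $1,782.90.

$1,782.90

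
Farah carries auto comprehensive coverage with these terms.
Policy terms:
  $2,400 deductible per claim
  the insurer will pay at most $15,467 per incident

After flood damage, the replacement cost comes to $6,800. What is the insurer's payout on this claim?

After the deductible, $6,800 − $2,400 = $4,400 remains.
$4,400 is within the $15,467 limit, so the insurer pays $4,400.

$4,400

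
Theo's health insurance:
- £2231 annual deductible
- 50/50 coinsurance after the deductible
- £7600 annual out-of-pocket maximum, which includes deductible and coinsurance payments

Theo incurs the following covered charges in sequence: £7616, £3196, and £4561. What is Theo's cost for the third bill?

£1078.50

Bill 1, £7616: deductible takes £2231, £5385 remains; patient's 50% is £2692.50. Patient owes £4923.50 (running OOP £4923.50).
Bill 2, £3196: 50% coinsurance on £3196 = £1598. Patient pays £1598; OOP now £6521.50.
Bill 3, £4561: deductible already satisfied, so patient's share is 50% × £4561 = £2280.50. Adding that to £6521.50 gives £8802, past the £7600 cap; patient pays only £7600 − £6521.50 = £1078.50.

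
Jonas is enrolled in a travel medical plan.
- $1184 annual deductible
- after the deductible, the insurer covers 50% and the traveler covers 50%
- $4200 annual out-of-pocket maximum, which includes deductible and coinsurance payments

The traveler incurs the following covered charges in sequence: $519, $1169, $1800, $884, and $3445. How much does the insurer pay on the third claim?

#1 ($519): fully absorbed by the deductible. Traveler owes $519 (running OOP $519). Plan pays $519 − $519 = $0.
#2 ($1169): $665 to deductible, leaving $504; coinsurance $504 × 50% = $252. Traveler owes $917 (running OOP $1436). Insurer: $1169 − $917 = $252.
#3 ($1800): 50% coinsurance on $1800 = $900. Traveler pays $900; OOP now $2336. Plan pays $1800 − $900 = $900.

$900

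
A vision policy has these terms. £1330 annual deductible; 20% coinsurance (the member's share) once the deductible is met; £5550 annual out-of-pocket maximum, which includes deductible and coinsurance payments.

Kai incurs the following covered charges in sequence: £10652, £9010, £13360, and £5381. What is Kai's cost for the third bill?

£553.60

Claim 1 (£10652): £1330 finishes the deductible; £9322 goes to coinsurance; 20% of £9322 = £1864.40. Cost to member: £3194.40. OOP to date £3194.40.
Claim 2 (£9010): 20% coinsurance on £9010 = £1802. Member pays £1802; OOP now £4996.40.
Claim 3 (£13360): 20% coinsurance on £13360 = £2672. That would push OOP to £7668.40, over the £5550 cap, so member pays £5550 − £4996.40 = £553.60.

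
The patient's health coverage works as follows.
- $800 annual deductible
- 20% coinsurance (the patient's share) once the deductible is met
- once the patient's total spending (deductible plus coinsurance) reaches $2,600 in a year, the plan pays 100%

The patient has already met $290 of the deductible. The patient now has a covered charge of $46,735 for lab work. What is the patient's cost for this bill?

$2,310

$290 of the $800 deductible is already met, leaving $510.
The remaining $46,225 (= $46,735 − $510) moves to coinsurance.
20% of $46,225 = $9,245 falls to the patient.
So the patient owes $510 + $9,245 = $9,755 before any cap.
Year-to-date out-of-pocket would reach $290 + $9,755 = $10,045, above the $2,600 maximum, so the patient pays only $2,600 − $290 = $2,310.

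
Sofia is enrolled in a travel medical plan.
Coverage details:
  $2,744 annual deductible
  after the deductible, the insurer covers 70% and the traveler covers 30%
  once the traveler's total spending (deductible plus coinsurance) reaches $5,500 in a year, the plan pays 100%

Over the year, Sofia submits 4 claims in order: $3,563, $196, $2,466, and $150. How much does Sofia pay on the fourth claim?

$45

Bill 1, $3,563: deductible takes $2,744, $819 remains; traveler's 30% is $245.70. Traveler owes $2,989.70 (running OOP $2,989.70).
Bill 2, $196: deductible met; 30% of $196 = $58.80. Cost to traveler: $58.80. OOP to date $3,048.50.
Bill 3, $2,466: deductible met; 30% of $2,466 = $739.80. Cost to traveler: $739.80. OOP to date $3,788.30.
Bill 4, $150: deductible already satisfied, so traveler's share is 30% × $150 = $45. Traveler pays $45; OOP now $3,833.30.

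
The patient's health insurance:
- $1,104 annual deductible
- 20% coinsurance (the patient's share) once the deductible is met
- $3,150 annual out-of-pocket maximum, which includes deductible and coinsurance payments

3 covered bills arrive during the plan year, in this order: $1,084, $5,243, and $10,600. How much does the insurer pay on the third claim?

#1 ($1,084): all of it applies to the deductible. Cost to patient: $1,084. OOP to date $1,084. Plan pays $1,084 − $1,084 = $0.
#2 ($5,243): $20 finishes the deductible; $5,223 goes to coinsurance; 20% of $5,223 = $1,044.60. Patient pays $1,064.60; OOP now $2,148.60. Plan pays $5,243 − $1,064.60 = $4,178.40.
#3 ($10,600): deductible already satisfied, so patient's share is 20% × $10,600 = $2,120. That would push OOP to $4,268.60, over the $3,150 cap, so patient pays $3,150 − $2,148.60 = $1,001.40. Plan pays $10,600 − $1,001.40 = $9,598.60.

$9,598.60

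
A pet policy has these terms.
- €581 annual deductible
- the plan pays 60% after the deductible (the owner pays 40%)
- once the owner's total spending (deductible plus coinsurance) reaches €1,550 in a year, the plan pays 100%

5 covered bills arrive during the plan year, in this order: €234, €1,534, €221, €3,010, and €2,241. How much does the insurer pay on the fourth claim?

€2,604.20

Claim 1 — €234: fully absorbed by the deductible. Owner owes €234 (running OOP €234). Insurer: €234 − €234 = €0.
Claim 2 — €1,534: €347 finishes the deductible; €1,187 goes to coinsurance; 40% of €1,187 = €474.80. Owner pays €821.80; OOP now €1,055.80. Plan pays €1,534 − €821.80 = €712.20.
Claim 3 — €221: 40% coinsurance on €221 = €88.40. Owner owes €88.40 (running OOP €1,144.20). Plan pays €221 − €88.40 = €132.60.
Claim 4 — €3,010: 40% coinsurance on €3,010 = €1,204. OOP would hit €2,348.20 > €1,550, so the cap limits the owner to €1,550 − €1,144.20 = €405.80. Plan pays €3,010 − €405.80 = €2,604.20.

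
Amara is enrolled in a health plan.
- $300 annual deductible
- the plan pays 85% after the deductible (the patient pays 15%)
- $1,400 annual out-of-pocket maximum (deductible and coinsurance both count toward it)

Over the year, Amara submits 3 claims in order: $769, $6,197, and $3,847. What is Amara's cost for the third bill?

$100.10

Bill 1, $769: $300 to deductible, leaving $469; patient's 15% is $70.35. Cost to patient: $370.35. OOP to date $370.35.
Bill 2, $6,197: deductible met; 15% of $6,197 = $929.55. Patient owes $929.55 (running OOP $1,299.90).
Bill 3, $3,847: deductible met; 15% of $3,847 = $577.05. Adding that to $1,299.90 gives $1,876.95, past the $1,400 cap; patient pays only $1,400 − $1,299.90 = $100.10.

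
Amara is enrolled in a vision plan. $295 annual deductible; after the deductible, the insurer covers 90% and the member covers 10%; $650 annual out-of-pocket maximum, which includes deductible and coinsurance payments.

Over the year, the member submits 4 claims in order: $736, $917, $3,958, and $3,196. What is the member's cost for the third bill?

$219.20

Bill 1, $736: deductible takes $295, $441 remains; member's 10% is $44.10. Cost to member: $339.10. OOP to date $339.10.
Bill 2, $917: deductible met; 10% of $917 = $91.70. Member pays $91.70; OOP now $430.80.
Bill 3, $3,958: 10% coinsurance on $3,958 = $395.80. Adding that to $430.80 gives $826.60, past the $650 cap; member pays only $650 − $430.80 = $219.20.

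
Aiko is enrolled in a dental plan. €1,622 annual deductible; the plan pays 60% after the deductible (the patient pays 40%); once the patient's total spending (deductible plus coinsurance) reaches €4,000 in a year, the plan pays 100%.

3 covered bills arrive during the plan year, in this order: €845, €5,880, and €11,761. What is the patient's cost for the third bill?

#1 (€845): fully absorbed by the deductible. Patient owes €845 (running OOP €845).
#2 (€5,880): €777 to deductible, leaving €5,103; coinsurance €5,103 × 40% = €2,041.20. Cost to patient: €2,818.20. OOP to date €3,663.20.
#3 (€11,761): 40% coinsurance on €11,761 = €4,704.40. OOP would hit €8,367.60 > €4,000, so the cap limits the patient to €4,000 − €3,663.20 = €336.80.

€336.80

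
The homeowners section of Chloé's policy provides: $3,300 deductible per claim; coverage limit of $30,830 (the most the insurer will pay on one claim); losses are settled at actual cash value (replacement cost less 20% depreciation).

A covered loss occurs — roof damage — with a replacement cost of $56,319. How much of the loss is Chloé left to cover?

$25,489

Actual cash value after 20% depreciation: $56,319 × 80% = $45,055.20.
Less the $3,300 deductible: $45,055.20 − $3,300 = $41,755.20.
The $30,830 per-incident cap binds; insurer pays $30,830.
The homeowner bears the rest of the original loss: $56,319 − $30,830 = $25,489.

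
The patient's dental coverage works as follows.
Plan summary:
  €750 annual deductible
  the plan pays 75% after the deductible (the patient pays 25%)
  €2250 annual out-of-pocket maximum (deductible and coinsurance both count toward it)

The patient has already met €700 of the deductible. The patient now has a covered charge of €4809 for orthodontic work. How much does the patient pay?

€1239.75

Remaining deductible: €750 − €700 = €50.
That leaves €4809 − €50 = €4759 for coinsurance.
Patient's 25% share of €4759 is €1189.75.
That puts the patient's cost at €50 + €1189.75 = €1239.75 before any cap.
Total out-of-pocket so far would be €700 + €1239.75 = €1939.75, below the €2250 cap — no reduction.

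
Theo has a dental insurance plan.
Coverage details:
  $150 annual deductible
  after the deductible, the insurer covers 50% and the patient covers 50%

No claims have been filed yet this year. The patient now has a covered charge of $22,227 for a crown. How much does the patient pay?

$11,188.50

Deductible not yet touched, so the first $150 of the bill goes to the deductible.
The remaining $22,077 (= $22,227 − $150) moves to coinsurance.
Coinsurance: $22,077 × 50% = $11,038.50.
Patient responsibility: $150 + $11,038.50 = $11,188.50.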